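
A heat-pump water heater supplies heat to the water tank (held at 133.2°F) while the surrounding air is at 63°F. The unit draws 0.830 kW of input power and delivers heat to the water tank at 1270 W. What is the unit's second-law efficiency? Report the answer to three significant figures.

0.181

Converting, Q̇_H = 1270 W = 1.270 kW, so COP_actual = Q̇_H/Ẇ = 1.270/0.8300 = 1.530.
In absolute terms T_C = 290.37 K and T_H = 329.37 K, so ΔT = 39.00 K.
COP_Carnot = T_H/ΔT = 329.37/39.00 = 8.445.
η_II = COP_actual/COP_Carnot = 1.530/8.445 = 0.1812.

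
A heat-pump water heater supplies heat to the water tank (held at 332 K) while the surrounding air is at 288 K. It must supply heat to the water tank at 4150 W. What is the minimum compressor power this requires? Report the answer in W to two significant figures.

550 W

The reservoir spacing is ΔT = 332 − 288 = 44.00 K.
COP_Carnot = T_H/ΔT = 332.00/44.00 = 7.545.
Ẇ_min = Q̇/COP_Carnot = 4150/7.545 = 550.0 W.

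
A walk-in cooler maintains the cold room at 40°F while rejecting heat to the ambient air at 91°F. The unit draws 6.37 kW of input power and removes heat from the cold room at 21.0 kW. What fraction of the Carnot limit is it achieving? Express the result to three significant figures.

0.336

COP_actual = Q̇_C/Ẇ = 21.00/6.370 = 3.297.
In absolute terms T_C = 277.59 K and T_H = 305.93 K, so ΔT = 28.33 K.
COP_Carnot = T_C/ΔT = 277.59/28.33 = 9.797.
η_II = COP_actual/COP_Carnot = 3.297/9.797 = 0.3365.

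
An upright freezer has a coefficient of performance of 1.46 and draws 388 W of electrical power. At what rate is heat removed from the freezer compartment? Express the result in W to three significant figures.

566 W

Q̇_C = COP × Ẇ = 1.46 × 388.0 = 566.5 W.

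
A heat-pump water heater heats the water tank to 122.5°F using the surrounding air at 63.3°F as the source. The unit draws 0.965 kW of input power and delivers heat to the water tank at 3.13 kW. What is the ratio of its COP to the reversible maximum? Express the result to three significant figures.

COP_actual = Q̇_H/Ẇ = 3.130/0.9650 = 3.244.
In absolute terms T_C = 290.54 K and T_H = 323.43 K, so ΔT = 32.89 K.
COP_Carnot = T_H/ΔT = 323.43/32.89 = 9.834.
η_II = COP_actual/COP_Carnot = 3.244/9.834 = 0.3298.

0.330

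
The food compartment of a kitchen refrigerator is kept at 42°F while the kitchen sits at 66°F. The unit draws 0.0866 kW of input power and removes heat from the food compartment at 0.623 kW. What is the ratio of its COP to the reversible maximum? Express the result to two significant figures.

0.34

COP_actual = Q̇_C/Ẇ = 0.6230/0.08660 = 7.194.
In absolute terms T_C = 278.71 K and T_H = 292.04 K, so ΔT = 13.33 K.
COP_Carnot = T_C/ΔT = 278.71/13.33 = 20.90.
η_II = COP_actual/COP_Carnot = 7.194/20.90 = 0.3442.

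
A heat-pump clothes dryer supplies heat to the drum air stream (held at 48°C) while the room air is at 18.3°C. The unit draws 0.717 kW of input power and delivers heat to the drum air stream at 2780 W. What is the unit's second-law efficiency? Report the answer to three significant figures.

0.359

Converting, Q̇_H = 2780 W = 2.780 kW, so COP_actual = Q̇_H/Ẇ = 2.780/0.7170 = 3.877.
In absolute terms T_C = 291.45 K and T_H = 321.15 K, so ΔT = 29.70 K.
COP_Carnot = T_H/ΔT = 321.15/29.70 = 10.81.
η_II = COP_actual/COP_Carnot = 3.877/10.81 = 0.3586.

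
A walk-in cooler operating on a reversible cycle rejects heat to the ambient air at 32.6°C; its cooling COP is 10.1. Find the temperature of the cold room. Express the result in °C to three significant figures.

5.05 °C

For a Carnot refrigerator COP_R = T_C/(T_H − T_C), so T_C = COP·T_H/(1 + COP).
With T_H = 305.75 K, T_C = 10.1 × 305.75/11.10 = 278.20 K.
Converting, 278.20 K = 5.05°C.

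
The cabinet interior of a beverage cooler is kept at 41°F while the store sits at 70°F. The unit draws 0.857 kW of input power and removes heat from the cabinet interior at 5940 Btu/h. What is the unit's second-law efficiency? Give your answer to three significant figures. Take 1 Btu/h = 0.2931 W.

0.118

Converting, Q̇_C = 5940 Btu/h = 1.741 kW, so COP_actual = Q̇_C/Ẇ = 1.741/0.8570 = 2.032.
In absolute terms T_C = 278.15 K and T_H = 294.26 K, so ΔT = 16.11 K.
COP_Carnot = T_C/ΔT = 278.15/16.11 = 17.26.
η_II = COP_actual/COP_Carnot = 2.032/17.26 = 0.1177.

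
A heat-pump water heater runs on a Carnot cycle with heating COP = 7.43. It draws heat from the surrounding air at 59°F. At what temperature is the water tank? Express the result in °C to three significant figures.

COP_HP = T_H/(T_H − T_C) rearranges to T_H = COP·T_C/(COP − 1).
With T_C = 288.15 K, T_H = 7.43 × 288.15/6.430 = 332.96 K.
Converting, 332.96 K = 59.81°C.

59.8 °C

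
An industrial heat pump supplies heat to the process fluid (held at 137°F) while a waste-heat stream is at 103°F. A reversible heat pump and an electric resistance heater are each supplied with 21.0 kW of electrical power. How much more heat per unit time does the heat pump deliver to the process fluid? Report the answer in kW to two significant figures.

In absolute terms T_C = 312.59 K and T_H = 331.48 K, so ΔT = 18.89 K.
COP_Carnot = T_H/ΔT = 331.48/18.89 = 17.55.
The heat pump delivers Q̇_H = COP × Ẇ = 368.5 kW; the resistance heater delivers Ẇ = 21.00 kW.
Extra = (COP − 1)·Ẇ = 347.5 kW.

350 kW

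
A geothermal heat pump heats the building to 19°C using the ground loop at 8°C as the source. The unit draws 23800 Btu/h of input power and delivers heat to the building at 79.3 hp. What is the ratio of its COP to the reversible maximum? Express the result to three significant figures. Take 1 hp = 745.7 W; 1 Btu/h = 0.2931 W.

Converting, Q̇_H = 79.30 hp = 201800 Btu/h, so COP_actual = Q̇_H/Ẇ = 201800/23800 = 8.477.
In absolute terms T_C = 281.15 K and T_H = 292.15 K, so ΔT = 11.00 K.
COP_Carnot = T_H/ΔT = 292.15/11.00 = 26.56.
η_II = COP_actual/COP_Carnot = 8.477/26.56 = 0.3192.

0.319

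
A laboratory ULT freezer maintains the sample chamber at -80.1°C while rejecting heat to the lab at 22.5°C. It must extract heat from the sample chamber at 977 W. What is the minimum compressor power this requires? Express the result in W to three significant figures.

In absolute terms T_C = 193.05 K and T_H = 295.65 K, so ΔT = 102.6 K.
COP_Carnot = T_C/ΔT = 193.05/102.6 = 1.882.
Ẇ_min = Q̇/COP_Carnot = 977.0/1.882 = 519.2 W.

519 W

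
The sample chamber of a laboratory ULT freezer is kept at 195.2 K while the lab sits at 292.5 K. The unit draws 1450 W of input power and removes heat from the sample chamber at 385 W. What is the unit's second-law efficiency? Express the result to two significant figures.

0.13

COP_actual = Q̇_C/Ẇ = 385.0/1450 = 0.2655.
The reservoir spacing is ΔT = 292.5 − 195.2 = 97.30 K.
COP_Carnot = T_C/ΔT = 195.20/97.30 = 2.006.
η_II = COP_actual/COP_Carnot = 0.2655/2.006 = 0.1324.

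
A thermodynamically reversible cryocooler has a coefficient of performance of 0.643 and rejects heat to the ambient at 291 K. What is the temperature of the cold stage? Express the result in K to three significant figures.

For a Carnot refrigerator COP_R = T_C/(T_H − T_C), so T_C = COP·T_H/(1 + COP).
With T_H = 291.00 K, T_C = 0.643 × 291.00/1.643 = 113.88 K.

114 K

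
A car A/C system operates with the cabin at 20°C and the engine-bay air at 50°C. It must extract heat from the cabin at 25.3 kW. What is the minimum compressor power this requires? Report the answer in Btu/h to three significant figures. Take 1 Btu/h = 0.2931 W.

8830 Btu/h

In absolute terms T_C = 293.15 K and T_H = 323.15 K, so ΔT = 30.00 K.
COP_Carnot = T_C/ΔT = 293.15/30.00 = 9.772.
Ẇ_min = Q̇/COP_Carnot = 25.30/9.772 = 2.589 kW = 8834 Btu/h.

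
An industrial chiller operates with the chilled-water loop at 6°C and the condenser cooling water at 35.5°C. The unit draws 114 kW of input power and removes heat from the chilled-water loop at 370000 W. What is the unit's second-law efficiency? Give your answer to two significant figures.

Converting, Q̇_C = 370000 W = 370.0 kW, so COP_actual = Q̇_C/Ẇ = 370.0/114.0 = 3.246.
In absolute terms T_C = 279.15 K and T_H = 308.65 K, so ΔT = 29.50 K.
COP_Carnot = T_C/ΔT = 279.15/29.50 = 9.463.
η_II = COP_actual/COP_Carnot = 3.246/9.463 = 0.3430.

0.34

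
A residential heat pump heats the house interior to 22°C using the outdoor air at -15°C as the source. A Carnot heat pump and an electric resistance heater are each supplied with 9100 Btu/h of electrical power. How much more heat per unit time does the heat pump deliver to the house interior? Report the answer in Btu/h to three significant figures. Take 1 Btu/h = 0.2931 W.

In absolute terms T_C = 258.15 K and T_H = 295.15 K, so ΔT = 37.00 K.
COP_Carnot = T_H/ΔT = 295.15/37.00 = 7.977.
The heat pump delivers Q̇_H = COP × Ẇ = 72590 Btu/h; the resistance heater delivers Ẇ = 9100 Btu/h.
Extra = (COP − 1)·Ẇ = 63490 Btu/h.

63500 Btu/h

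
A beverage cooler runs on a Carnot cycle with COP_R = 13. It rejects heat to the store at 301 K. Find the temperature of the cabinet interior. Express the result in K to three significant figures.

280 K

For a Carnot refrigerator COP_R = T_C/(T_H − T_C), so T_C = COP·T_H/(1 + COP).
With T_H = 301.00 K, T_C = 13 × 301.00/14.00 = 279.50 K.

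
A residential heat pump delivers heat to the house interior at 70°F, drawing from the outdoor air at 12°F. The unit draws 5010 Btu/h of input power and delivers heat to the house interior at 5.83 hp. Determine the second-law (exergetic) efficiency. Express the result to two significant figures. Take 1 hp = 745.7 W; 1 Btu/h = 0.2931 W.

Converting, Q̇_H = 5.830 hp = 14830 Btu/h, so COP_actual = Q̇_H/Ẇ = 14830/5010 = 2.961.
In absolute terms T_C = 262.04 K and T_H = 294.26 K, so ΔT = 32.22 K.
COP_Carnot = T_H/ΔT = 294.26/32.22 = 9.132.
η_II = COP_actual/COP_Carnot = 2.961/9.132 = 0.3242.

0.32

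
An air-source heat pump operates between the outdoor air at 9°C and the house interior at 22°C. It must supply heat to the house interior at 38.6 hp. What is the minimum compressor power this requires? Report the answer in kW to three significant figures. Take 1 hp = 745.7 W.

1.27 kW

In absolute terms T_C = 282.15 K and T_H = 295.15 K, so ΔT = 13.00 K.
COP_Carnot = T_H/ΔT = 295.15/13.00 = 22.70.
Ẇ_min = Q̇/COP_Carnot = 38.60/22.70 = 1.700 hp = 1.268 kW.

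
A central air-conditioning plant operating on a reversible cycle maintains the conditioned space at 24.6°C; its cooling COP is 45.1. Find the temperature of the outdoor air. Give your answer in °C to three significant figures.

COP_R = T_C/(T_H − T_C) gives T_H − T_C = T_C/COP.
With T_C = 297.75 K, T_H = 297.75 × (1 + 1/45.1) = 304.35 K.
Converting, 304.35 K = 31.20°C.

31.2 °C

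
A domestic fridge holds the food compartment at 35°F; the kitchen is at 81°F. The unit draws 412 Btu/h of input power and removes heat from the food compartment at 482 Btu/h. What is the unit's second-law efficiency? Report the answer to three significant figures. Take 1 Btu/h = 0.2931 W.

COP_actual = Q̇_C/Ẇ = 482.0/412.0 = 1.170.
In absolute terms T_C = 274.82 K and T_H = 300.37 K, so ΔT = 25.56 K.
COP_Carnot = T_C/ΔT = 274.82/25.56 = 10.75.
η_II = COP_actual/COP_Carnot = 1.170/10.75 = 0.1088.

0.109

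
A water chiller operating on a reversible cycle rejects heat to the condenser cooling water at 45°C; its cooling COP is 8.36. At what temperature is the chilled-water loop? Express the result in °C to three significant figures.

For a Carnot refrigerator COP_R = T_C/(T_H − T_C), so T_C = COP·T_H/(1 + COP).
With T_H = 318.15 K, T_C = 8.36 × 318.15/9.360 = 284.16 K.
Converting, 284.16 K = 11.01°C.

11.0 °C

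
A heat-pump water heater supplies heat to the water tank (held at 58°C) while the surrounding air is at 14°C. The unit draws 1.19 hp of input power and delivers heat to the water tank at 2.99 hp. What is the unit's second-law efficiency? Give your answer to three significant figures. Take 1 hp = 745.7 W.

COP_actual = Q̇_H/Ẇ = 2.990/1.190 = 2.513.
In absolute terms T_C = 287.15 K and T_H = 331.15 K, so ΔT = 44.00 K.
COP_Carnot = T_H/ΔT = 331.15/44.00 = 7.526.
η_II = COP_actual/COP_Carnot = 2.513/7.526 = 0.3339.

0.334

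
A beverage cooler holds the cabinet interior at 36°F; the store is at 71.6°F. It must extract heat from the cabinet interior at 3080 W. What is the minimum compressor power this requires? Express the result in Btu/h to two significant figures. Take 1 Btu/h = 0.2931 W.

In absolute terms T_C = 275.37 K and T_H = 295.15 K, so ΔT = 19.78 K.
COP_Carnot = T_C/ΔT = 275.37/19.78 = 13.92.
Ẇ_min = Q̇/COP_Carnot = 3080/13.92 = 221.2 W = 754.7 Btu/h.

750 Btu/h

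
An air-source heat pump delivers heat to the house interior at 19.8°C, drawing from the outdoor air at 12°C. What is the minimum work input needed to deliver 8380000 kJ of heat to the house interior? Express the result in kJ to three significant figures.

223000 kJ

In absolute terms T_C = 285.15 K and T_H = 292.95 K, so ΔT = 7.800 K.
The reversible limit is COP_HP = T_H/ΔT = 37.56, so W_min = Q_H/COP = Q_H·ΔT/T_H.
W_min = 8380000 × 7.800/292.95 = 223100 kJ.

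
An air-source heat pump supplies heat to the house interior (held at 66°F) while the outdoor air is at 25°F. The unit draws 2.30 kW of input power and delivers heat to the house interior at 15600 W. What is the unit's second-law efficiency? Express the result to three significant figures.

Converting, Q̇_H = 15600 W = 15.60 kW, so COP_actual = Q̇_H/Ẇ = 15.60/2.300 = 6.783.
In absolute terms T_C = 269.26 K and T_H = 292.04 K, so ΔT = 22.78 K.
COP_Carnot = T_H/ΔT = 292.04/22.78 = 12.82.
η_II = COP_actual/COP_Carnot = 6.783/12.82 = 0.5290.

0.529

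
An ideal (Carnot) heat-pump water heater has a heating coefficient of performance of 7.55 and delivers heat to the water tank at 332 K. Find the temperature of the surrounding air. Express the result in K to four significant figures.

288.0 K

COP_HP = T_H/(T_H − T_C) gives T_H − T_C = T_H/COP.
With T_H = 332.00 K, T_C = 332.00 × (1 − 1/7.55) = 288.03 K.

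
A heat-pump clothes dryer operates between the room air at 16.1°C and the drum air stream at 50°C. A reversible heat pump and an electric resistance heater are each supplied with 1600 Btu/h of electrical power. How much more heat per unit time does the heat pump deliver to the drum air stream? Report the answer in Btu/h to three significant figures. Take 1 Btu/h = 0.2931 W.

In absolute terms T_C = 289.25 K and T_H = 323.15 K, so ΔT = 33.90 K.
COP_Carnot = T_H/ΔT = 323.15/33.90 = 9.532.
The heat pump delivers Q̇_H = COP × Ẇ = 15250 Btu/h; the resistance heater delivers Ẇ = 1600 Btu/h.
Extra = (COP − 1)·Ẇ = 13650 Btu/h.

13700 Btu/h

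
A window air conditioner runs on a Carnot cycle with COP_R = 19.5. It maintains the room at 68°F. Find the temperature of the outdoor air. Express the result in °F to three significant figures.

95.1 °F

COP_R = T_C/(T_H − T_C) gives T_H − T_C = T_C/COP.
With T_C = 293.15 K, T_H = 293.15 × (1 + 1/19.5) = 308.18 K.
Converting, 308.18 K = 95.06°F.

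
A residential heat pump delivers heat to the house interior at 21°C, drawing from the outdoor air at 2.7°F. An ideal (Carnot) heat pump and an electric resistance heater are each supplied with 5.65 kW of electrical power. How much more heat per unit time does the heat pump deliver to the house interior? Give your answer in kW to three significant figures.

In absolute terms T_C = 256.87 K and T_H = 294.15 K, so ΔT = 37.28 K.
COP_Carnot = T_H/ΔT = 294.15/37.28 = 7.891.
The heat pump delivers Q̇_H = COP × Ẇ = 44.58 kW; the resistance heater delivers Ẇ = 5.650 kW.
Extra = (COP − 1)·Ẇ = 38.93 kW.

38.9 kW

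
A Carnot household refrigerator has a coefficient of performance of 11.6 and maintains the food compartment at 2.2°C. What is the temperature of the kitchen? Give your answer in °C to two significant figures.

COP_R = T_C/(T_H − T_C) gives T_H − T_C = T_C/COP.
With T_C = 275.35 K, T_H = 275.35 × (1 + 1/11.6) = 299.09 K.
Converting, 299.09 K = 25.94°C.

26 °C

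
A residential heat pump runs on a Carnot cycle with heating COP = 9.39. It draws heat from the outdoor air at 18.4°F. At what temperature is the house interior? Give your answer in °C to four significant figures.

24.10 °C

COP_HP = T_H/(T_H − T_C) rearranges to T_H = COP·T_C/(COP − 1).
With T_C = 265.59 K, T_H = 9.39 × 265.59/8.390 = 297.25 K.
Converting, 297.25 K = 24.10°C.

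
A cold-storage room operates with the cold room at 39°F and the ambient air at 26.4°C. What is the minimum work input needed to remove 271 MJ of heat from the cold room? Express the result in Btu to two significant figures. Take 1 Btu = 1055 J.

In absolute terms T_C = 277.04 K and T_H = 299.55 K, so ΔT = 22.51 K.
The reversible limit is COP_R = T_C/ΔT = 12.31, so W_min = Q_C/COP = Q_C·ΔT/T_C.
W_min = 271.0 × 22.51/277.04 = 22.02 MJ = 20870 Btu.

21000 Btu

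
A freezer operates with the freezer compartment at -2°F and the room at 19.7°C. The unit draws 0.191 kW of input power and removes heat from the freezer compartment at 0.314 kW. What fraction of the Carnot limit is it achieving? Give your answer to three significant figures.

0.250

COP_actual = Q̇_C/Ẇ = 0.3140/0.1910 = 1.644.
In absolute terms T_C = 254.26 K and T_H = 292.85 K, so ΔT = 38.59 K.
COP_Carnot = T_C/ΔT = 254.26/38.59 = 6.589.
η_II = COP_actual/COP_Carnot = 1.644/6.589 = 0.2495.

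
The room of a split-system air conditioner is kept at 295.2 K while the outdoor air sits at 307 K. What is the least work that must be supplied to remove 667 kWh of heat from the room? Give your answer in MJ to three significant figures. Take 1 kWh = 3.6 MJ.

The reservoir spacing is ΔT = 307 − 295.2 = 11.80 K.
The reversible limit is COP_R = T_C/ΔT = 25.02, so W_min = Q_C/COP = Q_C·ΔT/T_C.
W_min = 667.0 × 11.80/295.20 = 26.66 kWh = 95.98 MJ.

96.0 MJ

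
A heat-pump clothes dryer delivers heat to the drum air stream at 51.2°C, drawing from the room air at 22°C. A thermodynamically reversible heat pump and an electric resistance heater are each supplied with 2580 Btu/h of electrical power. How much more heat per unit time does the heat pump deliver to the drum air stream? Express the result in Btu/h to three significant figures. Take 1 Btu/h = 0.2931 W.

In absolute terms T_C = 295.15 K and T_H = 324.35 K, so ΔT = 29.20 K.
COP_Carnot = T_H/ΔT = 324.35/29.20 = 11.11.
The heat pump delivers Q̇_H = COP × Ẇ = 28660 Btu/h; the resistance heater delivers Ẇ = 2580 Btu/h.
Extra = (COP − 1)·Ẇ = 26080 Btu/h.

26100 Btu/h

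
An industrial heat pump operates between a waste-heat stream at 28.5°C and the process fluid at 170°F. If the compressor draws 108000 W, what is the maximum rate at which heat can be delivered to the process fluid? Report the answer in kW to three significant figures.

In absolute terms T_C = 301.65 K and T_H = 349.82 K, so ΔT = 48.17 K.
COP_Carnot = T_H/ΔT = 349.82/48.17 = 7.263.
Q̇_max = COP_Carnot × Ẇ = 7.263 × 108000 W = 784400 W = 784.4 kW.

784 kW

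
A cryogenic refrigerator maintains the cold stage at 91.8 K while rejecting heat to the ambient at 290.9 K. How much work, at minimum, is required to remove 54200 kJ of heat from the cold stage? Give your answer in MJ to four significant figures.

The reservoir spacing is ΔT = 290.9 − 91.8 = 199.1 K.
The reversible limit is COP_R = T_C/ΔT = 0.4611, so W_min = Q_C/COP = Q_C·ΔT/T_C.
W_min = 54200 × 199.1/91.80 = 117600 kJ = 117.6 MJ.

117.6 MJ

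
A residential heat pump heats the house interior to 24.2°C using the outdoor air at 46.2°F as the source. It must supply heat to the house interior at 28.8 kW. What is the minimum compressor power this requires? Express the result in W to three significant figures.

1580 W

In absolute terms T_C = 281.04 K and T_H = 297.35 K, so ΔT = 16.31 K.
COP_Carnot = T_H/ΔT = 297.35/16.31 = 18.23.
Ẇ_min = Q̇/COP_Carnot = 28.80/18.23 = 1.580 kW = 1580 W.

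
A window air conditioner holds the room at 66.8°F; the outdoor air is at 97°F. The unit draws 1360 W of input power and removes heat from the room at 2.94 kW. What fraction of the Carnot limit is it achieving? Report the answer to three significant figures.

0.124

Converting, Q̇_C = 2.940 kW = 2940 W, so COP_actual = Q̇_C/Ẇ = 2940/1360 = 2.162.
In absolute terms T_C = 292.48 K and T_H = 309.26 K, so ΔT = 16.78 K.
COP_Carnot = T_C/ΔT = 292.48/16.78 = 17.43.
η_II = COP_actual/COP_Carnot = 2.162/17.43 = 0.1240.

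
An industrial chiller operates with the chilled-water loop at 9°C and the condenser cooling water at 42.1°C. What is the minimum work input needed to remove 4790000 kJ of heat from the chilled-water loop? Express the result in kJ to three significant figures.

In absolute terms T_C = 282.15 K and T_H = 315.25 K, so ΔT = 33.10 K.
The reversible limit is COP_R = T_C/ΔT = 8.524, so W_min = Q_C/COP = Q_C·ΔT/T_C.
W_min = 4790000 × 33.10/282.15 = 561900 kJ.

562000 kJ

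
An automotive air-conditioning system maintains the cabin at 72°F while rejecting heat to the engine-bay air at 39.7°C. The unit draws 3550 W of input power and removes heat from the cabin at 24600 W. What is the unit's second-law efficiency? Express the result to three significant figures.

0.410

COP_actual = Q̇_C/Ẇ = 24600/3550 = 6.930.
In absolute terms T_C = 295.37 K and T_H = 312.85 K, so ΔT = 17.48 K.
COP_Carnot = T_C/ΔT = 295.37/17.48 = 16.90.
η_II = COP_actual/COP_Carnot = 6.930/16.90 = 0.4100.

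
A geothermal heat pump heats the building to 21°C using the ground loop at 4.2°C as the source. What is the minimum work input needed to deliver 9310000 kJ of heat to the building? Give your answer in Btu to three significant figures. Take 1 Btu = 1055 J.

504000 Btu

In absolute terms T_C = 277.35 K and T_H = 294.15 K, so ΔT = 16.80 K.
The reversible limit is COP_HP = T_H/ΔT = 17.51, so W_min = Q_H/COP = Q_H·ΔT/T_H.
W_min = 9310000 × 16.80/294.15 = 531700 kJ = 504000 Btu.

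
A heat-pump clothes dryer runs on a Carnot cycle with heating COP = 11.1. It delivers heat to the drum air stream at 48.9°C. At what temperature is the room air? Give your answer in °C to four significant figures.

19.89 °C

COP_HP = T_H/(T_H − T_C) gives T_H − T_C = T_H/COP.
With T_H = 322.05 K, T_C = 322.05 × (1 − 1/11.1) = 293.04 K.
Converting, 293.04 K = 19.89°C.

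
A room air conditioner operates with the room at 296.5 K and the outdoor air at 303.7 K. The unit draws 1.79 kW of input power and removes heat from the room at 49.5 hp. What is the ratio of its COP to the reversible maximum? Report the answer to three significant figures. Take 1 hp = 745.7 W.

Converting, Q̇_C = 49.50 hp = 36.91 kW, so COP_actual = Q̇_C/Ẇ = 36.91/1.790 = 20.62.
The reservoir spacing is ΔT = 303.7 − 296.5 = 7.200 K.
COP_Carnot = T_C/ΔT = 296.50/7.200 = 41.18.
η_II = COP_actual/COP_Carnot = 20.62/41.18 = 0.5008.

0.501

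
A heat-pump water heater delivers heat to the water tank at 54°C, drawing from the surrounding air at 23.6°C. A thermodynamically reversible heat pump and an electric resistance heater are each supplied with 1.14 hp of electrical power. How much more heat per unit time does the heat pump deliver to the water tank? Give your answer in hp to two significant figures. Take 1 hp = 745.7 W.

11 hp

In absolute terms T_C = 296.75 K and T_H = 327.15 K, so ΔT = 30.40 K.
COP_Carnot = T_H/ΔT = 327.15/30.40 = 10.76.
The heat pump delivers Q̇_H = COP × Ẇ = 12.27 hp; the resistance heater delivers Ẇ = 1.140 hp.
Extra = (COP − 1)·Ẇ = 11.13 hp.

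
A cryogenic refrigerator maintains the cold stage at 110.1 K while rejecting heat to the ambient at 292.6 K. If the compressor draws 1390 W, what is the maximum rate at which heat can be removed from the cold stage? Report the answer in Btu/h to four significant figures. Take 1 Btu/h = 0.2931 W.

The reservoir spacing is ΔT = 292.6 − 110.1 = 182.5 K.
COP_Carnot = T_C/ΔT = 110.10/182.5 = 0.6033.
Q̇_max = COP_Carnot × Ẇ = 0.6033 × 1390 W = 838.6 W = 2861 Btu/h.

2861 Btu/h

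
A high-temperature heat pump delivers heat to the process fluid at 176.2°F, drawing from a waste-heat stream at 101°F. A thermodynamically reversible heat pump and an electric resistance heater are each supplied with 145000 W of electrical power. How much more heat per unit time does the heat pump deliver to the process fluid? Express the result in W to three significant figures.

1080000 W

In absolute terms T_C = 311.48 K and T_H = 353.26 K, so ΔT = 41.78 K.
COP_Carnot = T_H/ΔT = 353.26/41.78 = 8.456.
The heat pump delivers Q̇_H = COP × Ẇ = 1226000 W; the resistance heater delivers Ẇ = 145000 W.
Extra = (COP − 1)·Ẇ = 1081000 W.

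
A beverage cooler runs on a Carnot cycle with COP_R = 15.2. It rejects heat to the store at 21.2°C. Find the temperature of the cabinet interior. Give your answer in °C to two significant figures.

For a Carnot refrigerator COP_R = T_C/(T_H − T_C), so T_C = COP·T_H/(1 + COP).
With T_H = 294.35 K, T_C = 15.2 × 294.35/16.20 = 276.18 K.
Converting, 276.18 K = 3.03°C.

3.0 °C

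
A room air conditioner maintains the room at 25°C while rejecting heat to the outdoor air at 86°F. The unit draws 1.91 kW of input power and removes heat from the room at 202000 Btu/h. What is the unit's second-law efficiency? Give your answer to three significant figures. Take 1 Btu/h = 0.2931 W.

0.520

Converting, Q̇_C = 202000 Btu/h = 59.21 kW, so COP_actual = Q̇_C/Ẇ = 59.21/1.910 = 31.00.
In absolute terms T_C = 298.15 K and T_H = 303.15 K, so ΔT = 5.000 K.
COP_Carnot = T_C/ΔT = 298.15/5.000 = 59.63.
η_II = COP_actual/COP_Carnot = 31.00/59.63 = 0.5198.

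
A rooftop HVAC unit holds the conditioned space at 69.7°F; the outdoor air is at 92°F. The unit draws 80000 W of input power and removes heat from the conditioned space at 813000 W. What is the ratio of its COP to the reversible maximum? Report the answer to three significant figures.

0.428

COP_actual = Q̇_C/Ẇ = 813000/80000 = 10.16.
In absolute terms T_C = 294.09 K and T_H = 306.48 K, so ΔT = 12.39 K.
COP_Carnot = T_C/ΔT = 294.09/12.39 = 23.74.
η_II = COP_actual/COP_Carnot = 10.16/23.74 = 0.4281.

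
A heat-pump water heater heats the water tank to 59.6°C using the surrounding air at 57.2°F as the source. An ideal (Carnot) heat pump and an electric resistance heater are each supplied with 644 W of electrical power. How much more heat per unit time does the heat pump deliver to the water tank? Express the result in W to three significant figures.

4060 W

In absolute terms T_C = 287.15 K and T_H = 332.75 K, so ΔT = 45.60 K.
COP_Carnot = T_H/ΔT = 332.75/45.60 = 7.297.
The heat pump delivers Q̇_H = COP × Ẇ = 4699 W; the resistance heater delivers Ẇ = 644.0 W.
Extra = (COP − 1)·Ẇ = 4055 W.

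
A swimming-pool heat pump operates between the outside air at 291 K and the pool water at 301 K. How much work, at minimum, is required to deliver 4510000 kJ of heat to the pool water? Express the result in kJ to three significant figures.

150000 kJ

The reservoir spacing is ΔT = 301 − 291 = 10.00 K.
The reversible limit is COP_HP = T_H/ΔT = 30.10, so W_min = Q_H/COP = Q_H·ΔT/T_H.
W_min = 4510000 × 10.00/301.00 = 149800 kJ.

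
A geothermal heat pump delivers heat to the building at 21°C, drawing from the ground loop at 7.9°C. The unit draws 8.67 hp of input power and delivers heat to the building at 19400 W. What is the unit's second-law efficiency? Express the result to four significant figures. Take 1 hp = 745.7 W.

0.1336

Converting, Q̇_H = 19400 W = 26.02 hp, so COP_actual = Q̇_H/Ẇ = 26.02/8.670 = 3.001.
In absolute terms T_C = 281.05 K and T_H = 294.15 K, so ΔT = 13.10 K.
COP_Carnot = T_H/ΔT = 294.15/13.10 = 22.45.
η_II = COP_actual/COP_Carnot = 3.001/22.45 = 0.1336.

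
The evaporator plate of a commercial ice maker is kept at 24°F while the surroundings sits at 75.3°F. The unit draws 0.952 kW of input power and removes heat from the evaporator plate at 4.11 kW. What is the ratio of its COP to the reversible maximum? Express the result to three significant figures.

0.458

COP_actual = Q̇_C/Ẇ = 4.110/0.9520 = 4.317.
In absolute terms T_C = 268.71 K and T_H = 297.21 K, so ΔT = 28.50 K.
COP_Carnot = T_C/ΔT = 268.71/28.50 = 9.428.
η_II = COP_actual/COP_Carnot = 4.317/9.428 = 0.4579.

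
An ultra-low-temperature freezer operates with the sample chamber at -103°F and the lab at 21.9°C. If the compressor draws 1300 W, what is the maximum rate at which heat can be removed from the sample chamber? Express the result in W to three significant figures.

In absolute terms T_C = 198.15 K and T_H = 295.05 K, so ΔT = 96.90 K.
COP_Carnot = T_C/ΔT = 198.15/96.90 = 2.045.
Q̇_max = COP_Carnot × Ẇ = 2.045 × 1300 W = 2658 W.

2660 W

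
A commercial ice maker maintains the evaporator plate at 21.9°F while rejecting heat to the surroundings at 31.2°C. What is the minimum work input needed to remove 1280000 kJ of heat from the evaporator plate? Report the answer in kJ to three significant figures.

In absolute terms T_C = 267.54 K and T_H = 304.35 K, so ΔT = 36.81 K.
The reversible limit is COP_R = T_C/ΔT = 7.268, so W_min = Q_C/COP = Q_C·ΔT/T_C.
W_min = 1280000 × 36.81/267.54 = 176100 kJ.

176000 kJ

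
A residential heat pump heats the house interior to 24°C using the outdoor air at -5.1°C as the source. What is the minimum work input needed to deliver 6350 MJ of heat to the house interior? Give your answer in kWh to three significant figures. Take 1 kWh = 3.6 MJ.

In absolute terms T_C = 268.05 K and T_H = 297.15 K, so ΔT = 29.10 K.
The reversible limit is COP_HP = T_H/ΔT = 10.21, so W_min = Q_H/COP = Q_H·ΔT/T_H.
W_min = 6350 × 29.10/297.15 = 621.9 MJ = 172.7 kWh.

173 kWh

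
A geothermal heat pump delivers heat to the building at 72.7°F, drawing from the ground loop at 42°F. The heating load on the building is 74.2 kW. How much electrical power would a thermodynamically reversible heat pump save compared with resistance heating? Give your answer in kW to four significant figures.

69.92 kW

In absolute terms T_C = 278.71 K and T_H = 295.76 K, so ΔT = 17.06 K.
COP_Carnot = T_H/ΔT = 295.76/17.06 = 17.34.
Resistance heating needs Ẇ_res = Q̇_H = 74.20 kW; the reversible heat pump needs only Ẇ_hp = Q̇_H/COP = 4.279 kW.
Saving = 74.20 − 4.279 = 69.92 kW.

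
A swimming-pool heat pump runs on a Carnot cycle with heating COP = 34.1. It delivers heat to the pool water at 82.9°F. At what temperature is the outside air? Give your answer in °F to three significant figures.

67.0 °F

COP_HP = T_H/(T_H − T_C) gives T_H − T_C = T_H/COP.
With T_H = 301.43 K, T_C = 301.43 × (1 − 1/34.1) = 292.59 K.
Converting, 292.59 K = 66.99°F.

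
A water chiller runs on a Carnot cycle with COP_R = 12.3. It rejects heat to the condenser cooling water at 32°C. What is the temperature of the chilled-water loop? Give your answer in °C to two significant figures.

9.1 °C

For a Carnot refrigerator COP_R = T_C/(T_H − T_C), so T_C = COP·T_H/(1 + COP).
With T_H = 305.15 K, T_C = 12.3 × 305.15/13.30 = 282.21 K.
Converting, 282.21 K = 9.06°C.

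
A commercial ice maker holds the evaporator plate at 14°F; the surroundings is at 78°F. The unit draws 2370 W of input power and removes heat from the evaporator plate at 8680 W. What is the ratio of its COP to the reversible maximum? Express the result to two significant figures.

0.49

COP_actual = Q̇_C/Ẇ = 8680/2370 = 3.662.
In absolute terms T_C = 263.15 K and T_H = 298.71 K, so ΔT = 35.56 K.
COP_Carnot = T_C/ΔT = 263.15/35.56 = 7.401.
η_II = COP_actual/COP_Carnot = 3.662/7.401 = 0.4949.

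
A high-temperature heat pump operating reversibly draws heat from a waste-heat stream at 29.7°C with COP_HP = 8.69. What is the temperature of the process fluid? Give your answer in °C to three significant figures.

COP_HP = T_H/(T_H − T_C) rearranges to T_H = COP·T_C/(COP − 1).
With T_C = 302.85 K, T_H = 8.69 × 302.85/7.690 = 342.23 K.
Converting, 342.23 K = 69.08°C.

69.1 °C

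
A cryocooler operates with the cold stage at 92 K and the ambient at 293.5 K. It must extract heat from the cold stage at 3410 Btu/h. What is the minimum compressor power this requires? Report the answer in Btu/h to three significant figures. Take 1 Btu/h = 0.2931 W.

7470 Btu/h

The reservoir spacing is ΔT = 293.5 − 92 = 201.5 K.
COP_Carnot = T_C/ΔT = 92.00/201.5 = 0.4566.
Ẇ_min = Q̇/COP_Carnot = 3410/0.4566 = 7469 Btu/h.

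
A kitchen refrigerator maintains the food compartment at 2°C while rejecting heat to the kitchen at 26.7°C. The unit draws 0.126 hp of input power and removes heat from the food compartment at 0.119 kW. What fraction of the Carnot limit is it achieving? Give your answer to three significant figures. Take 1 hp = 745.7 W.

Converting, Q̇_C = 0.1190 kW = 0.1596 hp, so COP_actual = Q̇_C/Ẇ = 0.1596/0.1260 = 1.267.
In absolute terms T_C = 275.15 K and T_H = 299.85 K, so ΔT = 24.70 K.
COP_Carnot = T_C/ΔT = 275.15/24.70 = 11.14.
η_II = COP_actual/COP_Carnot = 1.267/11.14 = 0.1137.

0.114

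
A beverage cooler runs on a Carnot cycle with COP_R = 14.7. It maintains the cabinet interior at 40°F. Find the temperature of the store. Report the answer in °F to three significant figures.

74.0 °F

COP_R = T_C/(T_H − T_C) gives T_H − T_C = T_C/COP.
With T_C = 277.59 K, T_H = 277.59 × (1 + 1/14.7) = 296.48 K.
Converting, 296.48 K = 73.99°F.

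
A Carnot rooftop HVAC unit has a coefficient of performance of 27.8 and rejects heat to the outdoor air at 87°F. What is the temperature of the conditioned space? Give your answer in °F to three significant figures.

68.0 °F

For a Carnot refrigerator COP_R = T_C/(T_H − T_C), so T_C = COP·T_H/(1 + COP).
With T_H = 303.71 K, T_C = 27.8 × 303.71/28.80 = 293.16 K.
Converting, 293.16 K = 68.02°F.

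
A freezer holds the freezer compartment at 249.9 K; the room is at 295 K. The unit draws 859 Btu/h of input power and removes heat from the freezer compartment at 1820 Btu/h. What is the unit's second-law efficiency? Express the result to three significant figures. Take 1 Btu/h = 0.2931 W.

0.382

COP_actual = Q̇_C/Ẇ = 1820/859.0 = 2.119.
The reservoir spacing is ΔT = 295 − 249.9 = 45.10 K.
COP_Carnot = T_C/ΔT = 249.90/45.10 = 5.541.
η_II = COP_actual/COP_Carnot = 2.119/5.541 = 0.3824.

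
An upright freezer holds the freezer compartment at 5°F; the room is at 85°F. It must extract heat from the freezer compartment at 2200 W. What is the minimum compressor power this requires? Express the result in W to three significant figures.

379 W

In absolute terms T_C = 258.15 K and T_H = 302.59 K, so ΔT = 44.44 K.
COP_Carnot = T_C/ΔT = 258.15/44.44 = 5.808.
Ẇ_min = Q̇/COP_Carnot = 2200/5.808 = 378.8 W.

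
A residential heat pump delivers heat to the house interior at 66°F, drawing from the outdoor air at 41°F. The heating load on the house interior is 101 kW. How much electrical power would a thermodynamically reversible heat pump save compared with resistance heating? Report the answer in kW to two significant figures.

In absolute terms T_C = 278.15 K and T_H = 292.04 K, so ΔT = 13.89 K.
COP_Carnot = T_H/ΔT = 292.04/13.89 = 21.03.
Resistance heating needs Ẇ_res = Q̇_H = 101.0 kW; the reversible heat pump needs only Ẇ_hp = Q̇_H/COP = 4.803 kW.
Saving = 101.0 − 4.803 = 96.20 kW.

96 kW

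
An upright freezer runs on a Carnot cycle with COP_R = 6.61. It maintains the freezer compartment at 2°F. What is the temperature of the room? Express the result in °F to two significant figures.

COP_R = T_C/(T_H − T_C) gives T_H − T_C = T_C/COP.
With T_C = 256.48 K, T_H = 256.48 × (1 + 1/6.61) = 295.29 K.
Converting, 295.29 K = 71.84°F.

72 °F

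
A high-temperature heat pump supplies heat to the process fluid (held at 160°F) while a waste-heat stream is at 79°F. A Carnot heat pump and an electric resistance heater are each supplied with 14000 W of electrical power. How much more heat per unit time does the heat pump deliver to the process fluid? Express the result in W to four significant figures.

93100 W

In absolute terms T_C = 299.26 K and T_H = 344.26 K, so ΔT = 45.00 K.
COP_Carnot = T_H/ΔT = 344.26/45.00 = 7.650.
The heat pump delivers Q̇_H = COP × Ẇ = 107100 W; the resistance heater delivers Ẇ = 14000 W.
Extra = (COP − 1)·Ẇ = 93100 W.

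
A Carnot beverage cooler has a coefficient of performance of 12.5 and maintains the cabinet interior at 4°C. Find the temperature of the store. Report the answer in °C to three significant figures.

COP_R = T_C/(T_H − T_C) gives T_H − T_C = T_C/COP.
With T_C = 277.15 K, T_H = 277.15 × (1 + 1/12.5) = 299.32 K.
Converting, 299.32 K = 26.17°C.

26.2 °C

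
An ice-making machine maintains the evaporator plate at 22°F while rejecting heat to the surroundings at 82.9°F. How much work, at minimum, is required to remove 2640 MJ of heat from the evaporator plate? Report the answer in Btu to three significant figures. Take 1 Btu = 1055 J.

In absolute terms T_C = 267.59 K and T_H = 301.43 K, so ΔT = 33.83 K.
The reversible limit is COP_R = T_C/ΔT = 7.909, so W_min = Q_C/COP = Q_C·ΔT/T_C.
W_min = 2640 × 33.83/267.59 = 333.8 MJ = 316400 Btu.

316000 Btu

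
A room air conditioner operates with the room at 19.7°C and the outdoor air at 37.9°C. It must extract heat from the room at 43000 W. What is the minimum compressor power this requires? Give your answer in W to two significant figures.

In absolute terms T_C = 292.85 K and T_H = 311.05 K, so ΔT = 18.20 K.
COP_Carnot = T_C/ΔT = 292.85/18.20 = 16.09.
Ẇ_min = Q̇/COP_Carnot = 43000/16.09 = 2672 W.

2700 W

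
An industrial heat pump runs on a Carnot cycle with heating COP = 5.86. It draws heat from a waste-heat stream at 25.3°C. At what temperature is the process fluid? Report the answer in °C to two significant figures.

87 °C

COP_HP = T_H/(T_H − T_C) rearranges to T_H = COP·T_C/(COP − 1).
With T_C = 298.45 K, T_H = 5.86 × 298.45/4.860 = 359.86 K.
Converting, 359.86 K = 86.71°C.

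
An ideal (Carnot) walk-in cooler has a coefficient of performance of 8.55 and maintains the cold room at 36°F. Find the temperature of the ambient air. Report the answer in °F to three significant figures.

COP_R = T_C/(T_H − T_C) gives T_H − T_C = T_C/COP.
With T_C = 275.37 K, T_H = 275.37 × (1 + 1/8.55) = 307.58 K.
Converting, 307.58 K = 93.97°F.

94.0 °F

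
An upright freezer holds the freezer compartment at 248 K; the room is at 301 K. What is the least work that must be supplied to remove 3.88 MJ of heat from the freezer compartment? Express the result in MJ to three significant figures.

The reservoir spacing is ΔT = 301 − 248 = 53.00 K.
The reversible limit is COP_R = T_C/ΔT = 4.679, so W_min = Q_C/COP = Q_C·ΔT/T_C.
W_min = 3.880 × 53.00/248.00 = 0.8292 MJ.

0.829 MJ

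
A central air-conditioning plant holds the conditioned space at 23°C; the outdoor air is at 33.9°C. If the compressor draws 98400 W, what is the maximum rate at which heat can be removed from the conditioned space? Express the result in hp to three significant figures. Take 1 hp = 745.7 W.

3590 hp

In absolute terms T_C = 296.15 K and T_H = 307.05 K, so ΔT = 10.90 K.
COP_Carnot = T_C/ΔT = 296.15/10.90 = 27.17.
Q̇_max = COP_Carnot × Ẇ = 27.17 × 98400 W = 2674000 W = 3585 hp.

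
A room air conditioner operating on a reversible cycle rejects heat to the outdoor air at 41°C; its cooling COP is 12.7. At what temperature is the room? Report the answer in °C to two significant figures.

For a Carnot refrigerator COP_R = T_C/(T_H − T_C), so T_C = COP·T_H/(1 + COP).
With T_H = 314.15 K, T_C = 12.7 × 314.15/13.70 = 291.22 K.
Converting, 291.22 K = 18.07°C.

18 °C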